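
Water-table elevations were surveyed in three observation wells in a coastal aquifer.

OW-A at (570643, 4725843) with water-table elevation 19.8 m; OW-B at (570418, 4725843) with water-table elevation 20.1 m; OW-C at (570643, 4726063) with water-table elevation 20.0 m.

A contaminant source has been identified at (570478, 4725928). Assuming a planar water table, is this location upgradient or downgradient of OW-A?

∂h/∂x = (20.1 − 19.8) / (570418 − 570643) = -0.001333
∂h/∂y = (20.0 − 19.8) / (4726063 − 4725843) = +0.0009091
Head at (570478, 4725928) = 19.8 + (-0.001333)·(-165) + (+0.0009091)·(85) = 20.10 m.
That is higher than the 19.8 m at OW-A, so the point is upgradient.

upgradient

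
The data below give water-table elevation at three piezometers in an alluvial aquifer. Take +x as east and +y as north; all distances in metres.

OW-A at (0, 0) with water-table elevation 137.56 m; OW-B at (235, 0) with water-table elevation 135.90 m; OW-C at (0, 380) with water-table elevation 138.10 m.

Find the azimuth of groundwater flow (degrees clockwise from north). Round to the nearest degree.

∂h/∂x = (135.90 − 137.56) / (235 − 0) = -0.007064
∂h/∂y = (138.10 − 137.56) / (380 − 0) = +0.001421
Flow direction (−∇h) has components (+0.007064 E, -0.001421 N).
Azimuth = atan2(E, N) = atan2(+0.007064, -0.001421) = 101.4° ≈ 101°.

101°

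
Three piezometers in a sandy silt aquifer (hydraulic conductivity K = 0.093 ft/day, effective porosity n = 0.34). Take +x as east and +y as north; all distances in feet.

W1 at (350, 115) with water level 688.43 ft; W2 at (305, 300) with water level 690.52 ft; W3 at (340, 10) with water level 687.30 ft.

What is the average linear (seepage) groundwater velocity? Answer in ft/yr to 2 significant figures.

Differences from W1: to W2 (Δx, Δy, Δh) = (-45, 185, +2.09); to W3 = (-10, -105, -1.13).
Solve a·Δx + b·Δy = Δh: det = (-45)·(-105) − (-10)·185 = 6575.
∂h/∂x = [(+2.09)·(-105) − (-1.13)·185] / 6575 = -0.001582
∂h/∂y = [(-45)·(-1.13) − (-10)·(+2.09)] / 6575 = +0.01091
|∇h| = √(-0.001582² + 0.01091²) = 0.01102
Seepage velocity v = K·i/n = 0.093 × 0.01102 / 0.34 = 0.003014 ft/day = 1.101 ft/yr.

1.1 ft/yr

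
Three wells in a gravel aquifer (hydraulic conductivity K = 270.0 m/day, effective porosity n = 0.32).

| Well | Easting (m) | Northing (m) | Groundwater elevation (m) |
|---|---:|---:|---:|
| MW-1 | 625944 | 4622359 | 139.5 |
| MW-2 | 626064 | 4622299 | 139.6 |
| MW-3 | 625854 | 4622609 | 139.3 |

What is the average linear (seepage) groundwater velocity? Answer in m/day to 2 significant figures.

0.68 m/day

Taking MW-1 as reference: MW-2−MW-1 = (120, -60, +0.1); MW-3−MW-1 = (-90, 250, -0.2).
Determinant of the coordinate differences = 120·250 − (-90)·(-60) = 24600.
∂h/∂x = [(+0.1)·250 − (-0.2)·(-60)] / 24600 = +0.0005285
∂h/∂y = [120·(-0.2) − (-90)·(+0.1)] / 24600 = -0.0006098
|∇h| = √(0.0005285² + -0.0006098²) = 0.0008069
Seepage velocity v = K·i/n = 270.0 × 0.0008069 / 0.32 = 0.6808 m/day.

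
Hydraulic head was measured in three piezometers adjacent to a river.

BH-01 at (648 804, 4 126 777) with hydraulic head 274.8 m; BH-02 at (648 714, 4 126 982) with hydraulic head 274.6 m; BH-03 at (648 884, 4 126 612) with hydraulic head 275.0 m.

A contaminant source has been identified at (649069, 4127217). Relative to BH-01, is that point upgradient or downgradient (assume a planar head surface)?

upgradient

With h = a·x + b·y + c and BH-01 as origin, the differences give:
  (-90)·a + 205·b = -0.2
  80·a + (-165)·b = +0.2
Eliminate b (×(-165) and ×205, subtract): -1550·a = -8.00 → a = ∂h/∂x = +0.005161
Back-substitute: b = ∂h/∂y = +0.001290.
Head at (649069, 4127217) = 274.8 + (+0.005161)·(265) + (+0.001290)·(440) = 276.74 m.
That is higher than the 274.8 m at BH-01, so the point is upgradient.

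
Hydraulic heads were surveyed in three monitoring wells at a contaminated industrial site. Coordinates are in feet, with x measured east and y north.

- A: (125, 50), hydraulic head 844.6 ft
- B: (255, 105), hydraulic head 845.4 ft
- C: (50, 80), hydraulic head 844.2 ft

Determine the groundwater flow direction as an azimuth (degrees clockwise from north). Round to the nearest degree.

Taking A as reference: B−A = (130, 55, +0.8); C−A = (-75, 30, -0.4).
Determinant of the coordinate differences = 130·30 − (-75)·55 = 8025.
∂h/∂x = [(+0.8)·30 − (-0.4)·55] / 8025 = +0.005732
∂h/∂y = [130·(-0.4) − (-75)·(+0.8)] / 8025 = +0.0009969
Flow direction (−∇h) has components (-0.005732 E, -0.0009969 N).
Azimuth = atan2(E, N) = atan2(-0.005732, -0.0009969) = 260.1° ≈ 260°.

260°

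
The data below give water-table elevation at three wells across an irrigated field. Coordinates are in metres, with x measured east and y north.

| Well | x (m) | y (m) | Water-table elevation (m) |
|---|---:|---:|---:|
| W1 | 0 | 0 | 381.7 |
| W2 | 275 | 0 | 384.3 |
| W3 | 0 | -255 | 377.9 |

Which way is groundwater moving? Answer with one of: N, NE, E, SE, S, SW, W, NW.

SW

∂h/∂x = (384.3 − 381.7) / (275 − 0) = +0.009455
∂h/∂y = (377.9 − 381.7) / (-255 − 0) = +0.01490
Flow = −∇h = (-0.009455 east, -0.01490 north), which points southwest.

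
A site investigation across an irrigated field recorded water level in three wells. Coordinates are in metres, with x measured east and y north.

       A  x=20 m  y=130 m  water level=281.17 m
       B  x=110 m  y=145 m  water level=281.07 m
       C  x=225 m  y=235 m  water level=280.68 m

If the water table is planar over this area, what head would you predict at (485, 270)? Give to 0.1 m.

Differences from A: to B (Δx, Δy, Δh) = (90, 15, -0.10); to C = (205, 105, -0.49).
Solve a·Δx + b·Δy = Δh: det = 90·105 − 205·15 = 6375.
∂h/∂x = [(-0.10)·105 − (-0.49)·15] / 6375 = -0.0004941
∂h/∂y = [90·(-0.49) − 205·(-0.10)] / 6375 = -0.003702
h(485, 270) = 281.17 + (-0.0004941)·(465) + (-0.003702)·(140) = 281.17 -0.230 -0.518 = 280.422 m.

280.4 m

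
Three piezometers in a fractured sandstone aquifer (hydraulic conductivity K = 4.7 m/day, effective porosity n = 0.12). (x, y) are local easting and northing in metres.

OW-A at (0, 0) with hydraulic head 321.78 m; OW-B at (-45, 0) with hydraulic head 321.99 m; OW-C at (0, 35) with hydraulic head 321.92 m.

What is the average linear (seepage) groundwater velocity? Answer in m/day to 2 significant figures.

∂h/∂x = (321.99 − 321.78) / (-45 − 0) = -0.004667
∂h/∂y = (321.92 − 321.78) / (35 − 0) = +0.004000
|∇h| = √(-0.004667² + 0.004000²) = 0.006147
Seepage velocity v = K·i/n = 4.7 × 0.006147 / 0.12 = 0.2408 m/day.

0.24 m/day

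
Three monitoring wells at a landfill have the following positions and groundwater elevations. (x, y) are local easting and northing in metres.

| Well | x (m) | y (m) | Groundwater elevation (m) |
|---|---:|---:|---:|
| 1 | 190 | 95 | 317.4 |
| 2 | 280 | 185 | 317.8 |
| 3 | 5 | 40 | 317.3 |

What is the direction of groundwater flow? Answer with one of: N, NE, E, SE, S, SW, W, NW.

S

Taking 1 as reference: 2−1 = (90, 90, +0.4); 3−1 = (-185, -55, -0.1).
Determinant of the coordinate differences = 90·(-55) − (-185)·90 = 11700.
∂h/∂x = [(+0.4)·(-55) − (-0.1)·90] / 11700 = -0.001111
∂h/∂y = [90·(-0.1) − (-185)·(+0.4)] / 11700 = +0.005556
Flow = −∇h = (+0.001111 east, -0.005556 north), which points south.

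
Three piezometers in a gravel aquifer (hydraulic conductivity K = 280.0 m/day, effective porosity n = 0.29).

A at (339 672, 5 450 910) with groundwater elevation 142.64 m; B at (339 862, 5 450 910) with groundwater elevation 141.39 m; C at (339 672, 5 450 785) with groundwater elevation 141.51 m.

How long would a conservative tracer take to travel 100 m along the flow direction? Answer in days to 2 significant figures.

9.3 days

∂h/∂x = (141.39 − 142.64) / (339862 − 339672) = -0.006579
∂h/∂y = (141.51 − 142.64) / (5450785 − 5450910) = +0.009040
|∇h| = √(-0.006579² + 0.009040²) = 0.01118
Seepage velocity v = K·i/n = 280.0 × 0.01118 / 0.29 = 10.79 m/day.
t = 100 / 10.79 = 9.268 days.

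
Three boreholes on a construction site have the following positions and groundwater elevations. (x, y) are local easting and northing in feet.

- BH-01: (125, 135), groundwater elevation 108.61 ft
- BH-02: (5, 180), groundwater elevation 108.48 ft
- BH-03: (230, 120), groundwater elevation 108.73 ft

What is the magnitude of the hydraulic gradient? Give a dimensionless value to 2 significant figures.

Taking BH-01 as reference: BH-02−BH-01 = (-120, 45, -0.13); BH-03−BH-01 = (105, -15, +0.12).
Determinant of the coordinate differences = (-120)·(-15) − 105·45 = -2925.
∂h/∂x = [(-0.13)·(-15) − (+0.12)·45] / -2925 = +0.001179
∂h/∂y = [(-120)·(+0.12) − 105·(-0.13)] / -2925 = +0.0002564
|∇h| = √(0.001179² + 0.0002564²) = 0.001207

0.0012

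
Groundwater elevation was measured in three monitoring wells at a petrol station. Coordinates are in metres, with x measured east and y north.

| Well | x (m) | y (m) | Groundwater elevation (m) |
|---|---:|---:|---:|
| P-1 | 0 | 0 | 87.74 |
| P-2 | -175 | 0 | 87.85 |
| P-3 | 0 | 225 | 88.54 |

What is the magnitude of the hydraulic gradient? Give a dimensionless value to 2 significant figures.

∂h/∂x = (87.85 − 87.74) / (-175 − 0) = -0.0006286
∂h/∂y = (88.54 − 87.74) / (225 − 0) = +0.003556
|∇h| = √(-0.0006286² + 0.003556²) = 0.003611

0.0036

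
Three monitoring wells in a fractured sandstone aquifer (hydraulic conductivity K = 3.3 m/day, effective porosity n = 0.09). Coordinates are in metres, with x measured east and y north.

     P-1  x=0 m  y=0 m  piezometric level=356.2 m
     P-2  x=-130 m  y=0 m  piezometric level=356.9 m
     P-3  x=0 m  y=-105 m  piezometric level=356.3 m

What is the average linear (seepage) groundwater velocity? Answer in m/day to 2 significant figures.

0.20 m/day

∂h/∂x = (356.9 − 356.2) / (-130 − 0) = -0.005385
∂h/∂y = (356.3 − 356.2) / (-105 − 0) = -0.0009524
|∇h| = √(-0.005385² + -0.0009524²) = 0.005469
Seepage velocity v = K·i/n = 3.3 × 0.005469 / 0.09 = 0.2005 m/day.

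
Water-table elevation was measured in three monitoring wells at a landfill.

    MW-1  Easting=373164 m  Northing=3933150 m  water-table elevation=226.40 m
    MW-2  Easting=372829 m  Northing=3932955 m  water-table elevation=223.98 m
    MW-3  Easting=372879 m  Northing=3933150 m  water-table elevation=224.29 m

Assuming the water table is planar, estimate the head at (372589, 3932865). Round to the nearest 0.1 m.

222.2 m

With h = a·x + b·y + c and MW-1 as origin, the differences give:
  (-335)·a + (-195)·b = -2.42
  (-285)·a + 0·b = -2.11
Eliminate b (×0 and ×(-195), subtract): -55575·a = -411.450 → a = ∂h/∂x = +0.007404
Back-substitute: b = ∂h/∂y = -0.0003086.
h(372589, 3932865) = 226.40 + (+0.007404)·(-575) + (-0.0003086)·(-285) = 226.40 -4.257 +0.088 = 222.231 m.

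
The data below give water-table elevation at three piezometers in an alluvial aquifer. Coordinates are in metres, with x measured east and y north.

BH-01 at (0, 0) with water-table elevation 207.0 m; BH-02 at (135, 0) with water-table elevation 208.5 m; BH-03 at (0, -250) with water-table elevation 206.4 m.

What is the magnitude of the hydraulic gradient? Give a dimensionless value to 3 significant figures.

0.0114

∂h/∂x = (208.5 − 207.0) / (135 − 0) = +0.01111
∂h/∂y = (206.4 − 207.0) / (-250 − 0) = +0.002400
|∇h| = √(0.01111² + 0.002400²) = 0.01137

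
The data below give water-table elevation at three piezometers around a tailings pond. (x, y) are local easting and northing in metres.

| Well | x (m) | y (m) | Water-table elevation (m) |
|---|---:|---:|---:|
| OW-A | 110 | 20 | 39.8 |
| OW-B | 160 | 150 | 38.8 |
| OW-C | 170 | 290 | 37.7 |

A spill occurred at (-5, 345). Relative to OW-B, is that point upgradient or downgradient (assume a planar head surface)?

downgradient

Differences from OW-A: to OW-B (Δx, Δy, Δh) = (50, 130, -1.0); to OW-C = (60, 270, -2.1).
Solve a·Δx + b·Δy = Δh: det = 50·270 − 60·130 = 5700.
∂h/∂x = [(-1.0)·270 − (-2.1)·130] / 5700 = +0.0005263
∂h/∂y = [50·(-2.1) − 60·(-1.0)] / 5700 = -0.007895
Head at (-5, 345) = 39.8 + (+0.0005263)·(-115) + (-0.007895)·(325) = 37.17 m.
That is lower than the 38.8 m at OW-B, so the point is downgradient.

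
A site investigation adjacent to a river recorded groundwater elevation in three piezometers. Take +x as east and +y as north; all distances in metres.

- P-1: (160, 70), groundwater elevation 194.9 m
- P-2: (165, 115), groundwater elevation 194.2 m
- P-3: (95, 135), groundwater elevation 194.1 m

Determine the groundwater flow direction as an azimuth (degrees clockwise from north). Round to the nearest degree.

Three-point gradient (reference P-1): Δ to P-2 = (5, 45, -0.7), Δ to P-3 = (-65, 65, -0.8).
∂h/∂x = -0.002923, ∂h/∂y = -0.01523 (det = 3250).
Flow direction (−∇h) has components (+0.002923 E, +0.01523 N).
Azimuth = atan2(E, N) = atan2(+0.002923, +0.01523) = 10.9° ≈ 011°.

011°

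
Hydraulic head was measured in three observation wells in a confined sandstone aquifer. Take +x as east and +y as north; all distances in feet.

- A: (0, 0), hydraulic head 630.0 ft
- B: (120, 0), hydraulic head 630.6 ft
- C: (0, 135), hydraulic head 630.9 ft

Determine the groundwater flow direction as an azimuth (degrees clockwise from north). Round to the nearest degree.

217°

∂h/∂x = (630.6 − 630.0) / (120 − 0) = +0.005000
∂h/∂y = (630.9 − 630.0) / (135 − 0) = +0.006667
Flow direction (−∇h) has components (-0.005000 E, -0.006667 N).
Azimuth = atan2(E, N) = atan2(-0.005000, -0.006667) = 216.9° ≈ 217°.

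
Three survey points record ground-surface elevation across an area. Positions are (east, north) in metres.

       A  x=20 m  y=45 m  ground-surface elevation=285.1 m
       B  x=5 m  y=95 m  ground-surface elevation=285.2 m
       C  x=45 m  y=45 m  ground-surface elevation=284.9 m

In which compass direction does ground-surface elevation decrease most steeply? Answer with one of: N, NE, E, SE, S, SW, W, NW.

With z = a·x + b·y + c and A as origin, the differences give:
  (-15)·a + 50·b = +0.1
  25·a + 0·b = -0.2
Eliminate b (×0 and ×50, subtract): -1250·a = 10.00 → a = ∂z/∂x = -0.008000
Back-substitute: b = ∂z/∂y = -0.0004000.
Steepest decrease is along −∇f = (+0.008000 E, +0.0004000 N) → east.

E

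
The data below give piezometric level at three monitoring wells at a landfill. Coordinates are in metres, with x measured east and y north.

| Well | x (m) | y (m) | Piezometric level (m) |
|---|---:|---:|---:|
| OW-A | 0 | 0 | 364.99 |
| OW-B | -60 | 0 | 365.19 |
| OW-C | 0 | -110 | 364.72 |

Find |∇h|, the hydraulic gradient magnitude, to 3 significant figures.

∂h/∂x = (365.19 − 364.99) / (-60 − 0) = -0.003333
∂h/∂y = (364.72 − 364.99) / (-110 − 0) = +0.002455
|∇h| = √(-0.003333² + 0.002455²) = 0.00414

0.00414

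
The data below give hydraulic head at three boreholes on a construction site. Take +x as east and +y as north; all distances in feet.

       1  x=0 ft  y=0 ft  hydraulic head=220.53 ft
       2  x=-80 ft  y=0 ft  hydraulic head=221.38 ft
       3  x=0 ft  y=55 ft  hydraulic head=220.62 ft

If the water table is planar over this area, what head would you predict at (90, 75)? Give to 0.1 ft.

∂h/∂x = (221.38 − 220.53) / (-80 − 0) = -0.01062
∂h/∂y = (220.62 − 220.53) / (55 − 0) = +0.001636
h(90, 75) = 220.53 + (-0.01062)·(90) + (+0.001636)·(75) = 220.53 -0.956 +0.123 = 219.696 ft.

219.7 ft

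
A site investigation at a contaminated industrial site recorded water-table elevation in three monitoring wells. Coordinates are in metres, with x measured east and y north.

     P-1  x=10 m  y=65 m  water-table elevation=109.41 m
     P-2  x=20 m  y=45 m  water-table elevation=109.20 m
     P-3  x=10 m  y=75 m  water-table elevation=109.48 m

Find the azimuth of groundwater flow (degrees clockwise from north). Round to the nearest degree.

135°

Differences from P-1: to P-2 (Δx, Δy, Δh) = (10, -20, -0.21); to P-3 = (0, 10, +0.07).
Solve a·Δx + b·Δy = Δh: det = 10·10 − 0·(-20) = 100.
∂h/∂x = [(-0.21)·10 − (+0.07)·(-20)] / 100 = -0.007000
∂h/∂y = [10·(+0.07) − 0·(-0.21)] / 100 = +0.007000
Flow direction (−∇h) has components (+0.007000 E, -0.007000 N).
Azimuth = atan2(E, N) = atan2(+0.007000, -0.007000) = 135.0° ≈ 135°.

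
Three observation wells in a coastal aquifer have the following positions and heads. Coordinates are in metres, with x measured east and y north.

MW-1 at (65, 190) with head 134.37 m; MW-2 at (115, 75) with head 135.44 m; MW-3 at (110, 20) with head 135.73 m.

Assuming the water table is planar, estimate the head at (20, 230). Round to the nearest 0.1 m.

133.8 m

Taking MW-1 as reference: MW-2−MW-1 = (50, -115, +1.07); MW-3−MW-1 = (45, -170, +1.36).
Solve a·Δx + b·Δy = Δh: det = 50·(-170) − 45·(-115) = -3325.
∂h/∂x = [(+1.07)·(-170) − (+1.36)·(-115)] / -3325 = +0.007669
∂h/∂y = [50·(+1.36) − 45·(+1.07)] / -3325 = -0.005970
h(20, 230) = 134.37 + (+0.007669)·(-45) + (-0.005970)·(40) = 134.37 -0.345 -0.239 = 133.786 m.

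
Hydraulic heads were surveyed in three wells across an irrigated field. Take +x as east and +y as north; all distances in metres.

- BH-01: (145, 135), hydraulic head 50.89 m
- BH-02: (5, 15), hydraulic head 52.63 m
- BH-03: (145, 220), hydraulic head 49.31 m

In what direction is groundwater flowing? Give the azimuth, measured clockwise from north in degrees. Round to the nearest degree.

349°

With h = a·x + b·y + c and BH-01 as origin, the differences give:
  (-140)·a + (-120)·b = +1.74
  0·a + 85·b = -1.58
Eliminate b (×85 and ×(-120), subtract): -11900·a = -41.700 → a = ∂h/∂x = +0.003504
Back-substitute: b = ∂h/∂y = -0.01859.
Flow direction (−∇h) has components (-0.003504 E, +0.01859 N).
Azimuth = atan2(E, N) = atan2(-0.003504, +0.01859) = 349.3° ≈ 349°.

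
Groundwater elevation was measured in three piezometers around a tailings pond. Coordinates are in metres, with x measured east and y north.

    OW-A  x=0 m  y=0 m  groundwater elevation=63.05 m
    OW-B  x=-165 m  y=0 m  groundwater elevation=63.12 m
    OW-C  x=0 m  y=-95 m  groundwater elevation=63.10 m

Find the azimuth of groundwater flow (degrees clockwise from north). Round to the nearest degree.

039°

∂h/∂x = (63.12 − 63.05) / (-165 − 0) = -0.0004242
∂h/∂y = (63.10 − 63.05) / (-95 − 0) = -0.0005263
Flow direction (−∇h) has components (+0.0004242 E, +0.0005263 N).
Azimuth = atan2(E, N) = atan2(+0.0004242, +0.0005263) = 38.9° ≈ 039°.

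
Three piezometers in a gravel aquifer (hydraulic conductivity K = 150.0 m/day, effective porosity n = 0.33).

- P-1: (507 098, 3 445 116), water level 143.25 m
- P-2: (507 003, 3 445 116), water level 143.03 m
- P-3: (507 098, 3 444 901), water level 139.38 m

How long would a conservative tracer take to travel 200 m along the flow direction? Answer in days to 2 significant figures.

24 days

∂h/∂x = (143.03 − 143.25) / (507003 − 507098) = +0.002316
∂h/∂y = (139.38 − 143.25) / (3444901 − 3445116) = +0.01800
|∇h| = √(0.002316² + 0.01800²) = 0.01815
Seepage velocity v = K·i/n = 150.0 × 0.01815 / 0.33 = 8.25 m/day.
t = 200 / 8.25 = 24.24 days.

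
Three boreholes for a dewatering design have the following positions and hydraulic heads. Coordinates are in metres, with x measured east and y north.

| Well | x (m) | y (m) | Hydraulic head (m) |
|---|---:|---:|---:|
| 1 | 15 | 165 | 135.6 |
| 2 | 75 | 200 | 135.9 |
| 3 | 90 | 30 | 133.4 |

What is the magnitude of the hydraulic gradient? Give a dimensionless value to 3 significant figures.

With h = a·x + b·y + c and 1 as origin, the differences give:
  60·a + 35·b = +0.3
  75·a + (-135)·b = -2.2
Eliminate b (×(-135) and ×35, subtract): -10725·a = 36.50 → a = ∂h/∂x = -0.003403
Back-substitute: b = ∂h/∂y = +0.01441.
|∇h| = √(-0.003403² + 0.01441²) = 0.01481

0.0148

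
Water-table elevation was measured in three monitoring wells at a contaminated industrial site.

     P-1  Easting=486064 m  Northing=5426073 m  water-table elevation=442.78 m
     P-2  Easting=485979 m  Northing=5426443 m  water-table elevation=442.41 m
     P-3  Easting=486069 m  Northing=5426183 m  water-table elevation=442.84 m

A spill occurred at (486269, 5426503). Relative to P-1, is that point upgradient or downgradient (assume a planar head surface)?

Three-point gradient (reference P-1): Δ to P-2 = (-85, 370, -0.37), Δ to P-3 = (5, 110, +0.06).
∂h/∂x = +0.005616, ∂h/∂y = +0.0002902 (det = -11200).
Head at (486269, 5426503) = 442.78 + (+0.005616)·(205) + (+0.0002902)·(430) = 444.06 m.
That is higher than the 442.78 m at P-1, so the point is upgradient.

upgradient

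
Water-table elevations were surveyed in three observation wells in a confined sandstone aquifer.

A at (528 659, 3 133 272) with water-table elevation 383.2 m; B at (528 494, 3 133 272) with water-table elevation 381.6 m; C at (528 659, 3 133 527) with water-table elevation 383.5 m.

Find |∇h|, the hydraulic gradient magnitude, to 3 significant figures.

∂h/∂x = (381.6 − 383.2) / (528494 − 528659) = +0.009697
∂h/∂y = (383.5 − 383.2) / (3133527 − 3133272) = +0.001176
|∇h| = √(0.009697² + 0.001176²) = 0.009768

0.00977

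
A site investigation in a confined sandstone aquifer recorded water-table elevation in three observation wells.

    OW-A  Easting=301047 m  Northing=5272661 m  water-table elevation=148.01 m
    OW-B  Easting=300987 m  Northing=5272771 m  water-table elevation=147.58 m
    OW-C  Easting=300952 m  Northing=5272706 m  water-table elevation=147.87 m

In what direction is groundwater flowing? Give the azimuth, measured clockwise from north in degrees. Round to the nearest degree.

007°

Three-point gradient (reference OW-A): Δ to OW-B = (-60, 110, -0.43), Δ to OW-C = (-95, 45, -0.14).
∂h/∂x = -0.0005097, ∂h/∂y = -0.004187 (det = 7750).
Flow direction (−∇h) has components (+0.0005097 E, +0.004187 N).
Azimuth = atan2(E, N) = atan2(+0.0005097, +0.004187) = 6.9° ≈ 007°.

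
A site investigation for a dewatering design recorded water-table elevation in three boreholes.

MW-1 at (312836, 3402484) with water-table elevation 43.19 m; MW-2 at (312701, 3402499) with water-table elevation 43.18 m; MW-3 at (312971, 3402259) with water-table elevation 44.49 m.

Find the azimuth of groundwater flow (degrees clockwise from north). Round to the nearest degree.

006°

With h = a·x + b·y + c and MW-1 as origin, the differences give:
  (-135)·a + 15·b = -0.01
  135·a + (-225)·b = +1.30
Eliminate b (×(-225) and ×15, subtract): 28350·a = -17.250 → a = ∂h/∂x = -0.0006085
Back-substitute: b = ∂h/∂y = -0.006143.
Flow direction (−∇h) has components (+0.0006085 E, +0.006143 N).
Azimuth = atan2(E, N) = atan2(+0.0006085, +0.006143) = 5.7° ≈ 006°.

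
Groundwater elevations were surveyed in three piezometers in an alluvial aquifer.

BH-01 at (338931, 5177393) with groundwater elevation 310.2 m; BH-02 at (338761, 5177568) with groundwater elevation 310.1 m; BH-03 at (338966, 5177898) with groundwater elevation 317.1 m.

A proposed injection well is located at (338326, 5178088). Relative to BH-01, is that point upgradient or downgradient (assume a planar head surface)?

With h = a·x + b·y + c and BH-01 as origin, the differences give:
  (-170)·a + 175·b = -0.1
  35·a + 505·b = +6.9
Eliminate b (×505 and ×175, subtract): -91975·a = -1258.00 → a = ∂h/∂x = +0.01368
Back-substitute: b = ∂h/∂y = +0.01272.
Head at (338326, 5178088) = 310.2 + (+0.01368)·(-605) + (+0.01272)·(695) = 310.76 m.
That is higher than the 310.2 m at BH-01, so the point is upgradient.

upgradient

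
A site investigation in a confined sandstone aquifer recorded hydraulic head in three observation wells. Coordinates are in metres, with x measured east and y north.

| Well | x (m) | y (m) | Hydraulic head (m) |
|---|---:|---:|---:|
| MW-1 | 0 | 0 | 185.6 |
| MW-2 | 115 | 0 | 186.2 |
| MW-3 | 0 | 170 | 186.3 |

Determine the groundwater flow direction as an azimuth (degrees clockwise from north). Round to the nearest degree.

232°

∂h/∂x = (186.2 − 185.6) / (115 − 0) = +0.005217
∂h/∂y = (186.3 − 185.6) / (170 − 0) = +0.004118
Flow direction (−∇h) has components (-0.005217 E, -0.004118 N).
Azimuth = atan2(E, N) = atan2(-0.005217, -0.004118) = 231.7° ≈ 232°.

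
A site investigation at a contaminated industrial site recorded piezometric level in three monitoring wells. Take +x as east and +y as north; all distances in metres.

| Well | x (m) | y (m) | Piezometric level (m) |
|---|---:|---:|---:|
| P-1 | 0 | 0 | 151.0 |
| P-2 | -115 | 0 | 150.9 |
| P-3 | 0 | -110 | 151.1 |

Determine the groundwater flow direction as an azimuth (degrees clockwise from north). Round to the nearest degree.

∂h/∂x = (150.9 − 151.0) / (-115 − 0) = +0.0008696
∂h/∂y = (151.1 − 151.0) / (-110 − 0) = -0.0009091
Flow direction (−∇h) has components (-0.0008696 E, +0.0009091 N).
Azimuth = atan2(E, N) = atan2(-0.0008696, +0.0009091) = 316.3° ≈ 316°.

316°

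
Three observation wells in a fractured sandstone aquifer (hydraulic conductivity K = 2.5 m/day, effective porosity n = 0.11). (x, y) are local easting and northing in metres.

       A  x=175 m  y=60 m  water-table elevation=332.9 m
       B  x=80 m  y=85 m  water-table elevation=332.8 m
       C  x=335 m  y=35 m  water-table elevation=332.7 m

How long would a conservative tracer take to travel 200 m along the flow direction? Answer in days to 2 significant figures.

Differences from A: to B (Δx, Δy, Δh) = (-95, 25, -0.1); to C = (160, -25, -0.2).
Determinant of the coordinate differences = (-95)·(-25) − 160·25 = -1625.
∂h/∂x = [(-0.1)·(-25) − (-0.2)·25] / -1625 = -0.004615
∂h/∂y = [(-95)·(-0.2) − 160·(-0.1)] / -1625 = -0.02154
|∇h| = √(-0.004615² + -0.02154²) = 0.02203
Seepage velocity v = K·i/n = 2.5 × 0.02203 / 0.11 = 0.5007 m/day.
t = 200 / 0.5007 = 399.4 days.

400 days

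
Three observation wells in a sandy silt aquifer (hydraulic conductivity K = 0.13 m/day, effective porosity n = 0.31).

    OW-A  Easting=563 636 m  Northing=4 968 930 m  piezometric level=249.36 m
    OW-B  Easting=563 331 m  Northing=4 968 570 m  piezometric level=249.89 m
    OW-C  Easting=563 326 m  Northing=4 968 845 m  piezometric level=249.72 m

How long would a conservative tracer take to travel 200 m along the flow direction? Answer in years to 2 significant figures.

1100 years

Taking OW-A as reference: OW-B−OW-A = (-305, -360, +0.53); OW-C−OW-A = (-310, -85, +0.36).
Solve a·Δx + b·Δy = Δh: det = (-305)·(-85) − (-310)·(-360) = -85675.
∂h/∂x = [(+0.53)·(-85) − (+0.36)·(-360)] / -85675 = -0.0009869
∂h/∂y = [(-305)·(+0.36) − (-310)·(+0.53)] / -85675 = -0.0006361
|∇h| = √(-0.0009869² + -0.0006361²) = 0.001174
Seepage velocity v = K·i/n = 0.13 × 0.001174 / 0.31 = 0.0004923 m/day.
t = 200 / 0.0004923 = 4.063e+05 days = 1.11e+03 years.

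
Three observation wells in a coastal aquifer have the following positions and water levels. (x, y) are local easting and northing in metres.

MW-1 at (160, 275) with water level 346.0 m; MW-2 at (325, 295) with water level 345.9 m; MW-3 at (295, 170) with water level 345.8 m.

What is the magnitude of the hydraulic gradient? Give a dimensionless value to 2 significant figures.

Differences from MW-1: to MW-2 (Δx, Δy, Δh) = (165, 20, -0.1); to MW-3 = (135, -105, -0.2).
Solve a·Δx + b·Δy = Δh: det = 165·(-105) − 135·20 = -20025.
∂h/∂x = [(-0.1)·(-105) − (-0.2)·20] / -20025 = -0.0007241
∂h/∂y = [165·(-0.2) − 135·(-0.1)] / -20025 = +0.0009738
|∇h| = √(-0.0007241² + 0.0009738²) = 0.001214

0.0012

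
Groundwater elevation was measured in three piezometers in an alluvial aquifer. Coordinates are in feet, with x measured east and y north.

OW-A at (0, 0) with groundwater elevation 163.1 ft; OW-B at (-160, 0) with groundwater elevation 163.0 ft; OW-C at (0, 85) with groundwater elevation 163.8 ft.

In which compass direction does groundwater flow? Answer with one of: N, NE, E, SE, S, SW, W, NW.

∂h/∂x = (163.0 − 163.1) / (-160 − 0) = +0.0006250
∂h/∂y = (163.8 − 163.1) / (85 − 0) = +0.008235
Flow = −∇h = (-0.0006250 east, -0.008235 north), which points south.

S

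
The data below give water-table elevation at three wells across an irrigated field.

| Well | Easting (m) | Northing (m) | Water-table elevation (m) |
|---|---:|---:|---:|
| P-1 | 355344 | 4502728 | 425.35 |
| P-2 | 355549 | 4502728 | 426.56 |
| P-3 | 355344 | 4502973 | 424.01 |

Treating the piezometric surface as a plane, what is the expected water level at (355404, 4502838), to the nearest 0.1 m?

425.1 m

∂h/∂x = (426.56 − 425.35) / (355549 − 355344) = +0.005902
∂h/∂y = (424.01 − 425.35) / (4502973 − 4502728) = -0.005469
h(355404, 4502838) = 425.35 + (+0.005902)·(60) + (-0.005469)·(110) = 425.35 +0.354 -0.602 = 425.103 m.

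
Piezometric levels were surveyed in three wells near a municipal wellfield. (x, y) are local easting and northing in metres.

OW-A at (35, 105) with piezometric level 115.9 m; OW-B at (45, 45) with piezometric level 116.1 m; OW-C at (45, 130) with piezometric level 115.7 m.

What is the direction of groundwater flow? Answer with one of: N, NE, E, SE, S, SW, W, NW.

With h = a·x + b·y + c and OW-A as origin, the differences give:
  10·a + (-60)·b = +0.2
  10·a + 25·b = -0.2
Eliminate b (×25 and ×(-60), subtract): 850·a = -7.00 → a = ∂h/∂x = -0.008235
Back-substitute: b = ∂h/∂y = -0.004706.
Flow = −∇h = (+0.008235 east, +0.004706 north), which points northeast.

NE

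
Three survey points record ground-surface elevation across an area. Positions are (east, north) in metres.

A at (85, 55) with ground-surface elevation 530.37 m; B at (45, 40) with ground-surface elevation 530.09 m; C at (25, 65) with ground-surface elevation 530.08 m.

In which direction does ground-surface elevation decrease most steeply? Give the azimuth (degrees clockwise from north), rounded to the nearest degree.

234°

Taking A as reference: B−A = (-40, -15, -0.28); C−A = (-60, 10, -0.29).
Solve a·Δx + b·Δy = Δz: det = (-40)·10 − (-60)·(-15) = -1300.
∂z/∂x = [(-0.28)·10 − (-0.29)·(-15)] / -1300 = +0.005500
∂z/∂y = [(-40)·(-0.29) − (-60)·(-0.28)] / -1300 = +0.004000
Steepest decrease is along −∇f: components (-0.005500 E, -0.004000 N).
Azimuth = atan2(-0.005500, -0.004000) = 234.0° ≈ 234°.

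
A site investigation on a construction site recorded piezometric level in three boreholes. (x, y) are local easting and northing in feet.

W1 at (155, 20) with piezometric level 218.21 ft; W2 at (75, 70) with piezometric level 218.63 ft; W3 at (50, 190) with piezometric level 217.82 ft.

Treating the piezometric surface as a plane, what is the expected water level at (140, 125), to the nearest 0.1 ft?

217.4 ft

With h = a·x + b·y + c and W1 as origin, the differences give:
  (-80)·a + 50·b = +0.42
  (-105)·a + 170·b = -0.39
Eliminate b (×170 and ×50, subtract): -8350·a = 90.900 → a = ∂h/∂x = -0.01089
Back-substitute: b = ∂h/∂y = -0.009018.
h(140, 125) = 218.21 + (-0.01089)·(-15) + (-0.009018)·(105) = 218.21 +0.163 -0.947 = 217.426 ft.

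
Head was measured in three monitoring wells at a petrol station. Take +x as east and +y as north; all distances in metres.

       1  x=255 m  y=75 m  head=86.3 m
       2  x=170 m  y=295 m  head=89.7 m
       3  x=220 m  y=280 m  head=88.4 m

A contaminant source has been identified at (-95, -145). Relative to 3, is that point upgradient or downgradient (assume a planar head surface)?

upgradient

With h = a·x + b·y + c and 1 as origin, the differences give:
  (-85)·a + 220·b = +3.4
  (-35)·a + 205·b = +2.1
Eliminate b (×205 and ×220, subtract): -9725·a = 235.00 → a = ∂h/∂x = -0.02416
Back-substitute: b = ∂h/∂y = +0.006118.
Head at (-95, -145) = 86.3 + (-0.02416)·(-350) + (+0.006118)·(-220) = 93.41 m.
That is higher than the 88.4 m at 3, so the point is upgradient.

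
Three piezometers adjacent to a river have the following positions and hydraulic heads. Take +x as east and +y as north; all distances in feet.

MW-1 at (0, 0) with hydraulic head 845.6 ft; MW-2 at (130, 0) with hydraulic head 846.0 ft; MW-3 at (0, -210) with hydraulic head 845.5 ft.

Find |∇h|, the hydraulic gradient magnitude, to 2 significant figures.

∂h/∂x = (846.0 − 845.6) / (130 − 0) = +0.003077
∂h/∂y = (845.5 − 845.6) / (-210 − 0) = +0.0004762
|∇h| = √(0.003077² + 0.0004762²) = 0.003114

0.0031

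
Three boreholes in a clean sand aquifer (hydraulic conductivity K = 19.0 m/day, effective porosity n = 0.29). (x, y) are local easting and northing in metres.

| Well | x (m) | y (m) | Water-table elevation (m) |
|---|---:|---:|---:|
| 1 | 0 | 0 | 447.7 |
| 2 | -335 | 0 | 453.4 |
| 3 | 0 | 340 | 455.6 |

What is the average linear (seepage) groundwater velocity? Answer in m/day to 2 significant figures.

∂h/∂x = (453.4 − 447.7) / (-335 − 0) = -0.01701
∂h/∂y = (455.6 − 447.7) / (340 − 0) = +0.02324
|∇h| = √(-0.01701² + 0.02324²) = 0.0288
Seepage velocity v = K·i/n = 19.0 × 0.0288 / 0.29 = 1.887 m/day.

1.9 m/day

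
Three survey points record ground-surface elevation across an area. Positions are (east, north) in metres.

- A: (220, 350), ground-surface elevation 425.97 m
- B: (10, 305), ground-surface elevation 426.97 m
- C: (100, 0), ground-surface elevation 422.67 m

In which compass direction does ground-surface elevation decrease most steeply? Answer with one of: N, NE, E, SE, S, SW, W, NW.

SE

Taking A as reference: B−A = (-210, -45, +1.00); C−A = (-120, -350, -3.30).
Determinant of the coordinate differences = (-210)·(-350) − (-120)·(-45) = 68100.
∂z/∂x = [(+1.00)·(-350) − (-3.30)·(-45)] / 68100 = -0.007320
∂z/∂y = [(-210)·(-3.30) − (-120)·(+1.00)] / 68100 = +0.01194
Steepest decrease is along −∇f = (+0.007320 E, -0.01194 N) → southeast.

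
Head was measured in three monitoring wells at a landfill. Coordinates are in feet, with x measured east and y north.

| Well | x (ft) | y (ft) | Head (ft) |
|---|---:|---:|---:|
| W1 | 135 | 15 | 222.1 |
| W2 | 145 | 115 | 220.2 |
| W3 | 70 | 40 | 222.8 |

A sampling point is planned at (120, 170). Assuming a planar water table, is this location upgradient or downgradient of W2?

Taking W1 as reference: W2−W1 = (10, 100, -1.9); W3−W1 = (-65, 25, +0.7).
Determinant of the coordinate differences = 10·25 − (-65)·100 = 6750.
∂h/∂x = [(-1.9)·25 − (+0.7)·100] / 6750 = -0.01741
∂h/∂y = [10·(+0.7) − (-65)·(-1.9)] / 6750 = -0.01726
Head at (120, 170) = 222.1 + (-0.01741)·(-15) + (-0.01726)·(155) = 219.69 ft.
That is lower than the 220.2 ft at W2, so the point is downgradient.

downgradient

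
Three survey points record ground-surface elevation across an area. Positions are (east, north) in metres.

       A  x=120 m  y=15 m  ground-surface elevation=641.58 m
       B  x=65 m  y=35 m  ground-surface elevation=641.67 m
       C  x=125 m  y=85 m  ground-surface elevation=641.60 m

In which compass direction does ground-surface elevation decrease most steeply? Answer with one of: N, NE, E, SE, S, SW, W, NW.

With z = a·x + b·y + c and A as origin, the differences give:
  (-55)·a + 20·b = +0.09
  5·a + 70·b = +0.02
Eliminate b (×70 and ×20, subtract): -3950·a = 5.900 → a = ∂z/∂x = -0.001494
Back-substitute: b = ∂z/∂y = +0.0003924.
Steepest decrease is along −∇f = (+0.001494 E, -0.0003924 N) → east.

E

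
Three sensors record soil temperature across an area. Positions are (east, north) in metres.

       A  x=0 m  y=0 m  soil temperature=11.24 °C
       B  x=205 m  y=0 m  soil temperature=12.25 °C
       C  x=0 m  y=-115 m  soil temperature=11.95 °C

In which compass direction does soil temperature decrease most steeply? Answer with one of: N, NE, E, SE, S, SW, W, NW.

NW

∂T/∂x = (12.25 − 11.24) / (205 − 0) = +0.004927
∂T/∂y = (11.95 − 11.24) / (-115 − 0) = -0.006174
Steepest decrease is along −∇f = (-0.004927 E, +0.006174 N) → northwest.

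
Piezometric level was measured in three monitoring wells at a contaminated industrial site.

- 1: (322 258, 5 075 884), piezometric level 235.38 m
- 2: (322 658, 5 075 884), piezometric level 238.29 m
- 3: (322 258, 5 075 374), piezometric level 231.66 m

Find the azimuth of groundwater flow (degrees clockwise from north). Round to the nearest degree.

225°

∂h/∂x = (238.29 − 235.38) / (322658 − 322258) = +0.007275
∂h/∂y = (231.66 − 235.38) / (5075374 − 5075884) = +0.007294
Flow direction (−∇h) has components (-0.007275 E, -0.007294 N).
Azimuth = atan2(E, N) = atan2(-0.007275, -0.007294) = 224.9° ≈ 225°.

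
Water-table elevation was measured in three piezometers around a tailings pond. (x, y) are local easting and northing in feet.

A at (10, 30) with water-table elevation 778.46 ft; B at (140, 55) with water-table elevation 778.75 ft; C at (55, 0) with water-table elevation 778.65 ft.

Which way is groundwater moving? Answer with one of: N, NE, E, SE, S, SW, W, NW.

NW

Differences from A: to B (Δx, Δy, Δh) = (130, 25, +0.29); to C = (45, -30, +0.19).
Solve a·Δx + b·Δy = Δh: det = 130·(-30) − 45·25 = -5025.
∂h/∂x = [(+0.29)·(-30) − (+0.19)·25] / -5025 = +0.002677
∂h/∂y = [130·(+0.19) − 45·(+0.29)] / -5025 = -0.002318
Flow = −∇h = (-0.002677 east, +0.002318 north), which points northwest.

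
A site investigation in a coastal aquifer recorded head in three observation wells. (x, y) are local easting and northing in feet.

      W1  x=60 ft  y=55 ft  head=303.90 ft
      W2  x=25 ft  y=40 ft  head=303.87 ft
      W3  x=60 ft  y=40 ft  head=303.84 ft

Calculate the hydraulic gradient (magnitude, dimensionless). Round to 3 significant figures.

0.00409

Taking W1 as reference: W2−W1 = (-35, -15, -0.03); W3−W1 = (0, -15, -0.06).
Determinant of the coordinate differences = (-35)·(-15) − 0·(-15) = 525.
∂h/∂x = [(-0.03)·(-15) − (-0.06)·(-15)] / 525 = -0.0008571
∂h/∂y = [(-35)·(-0.06) − 0·(-0.03)] / 525 = +0.004000
|∇h| = √(-0.0008571² + 0.004000²) = 0.004091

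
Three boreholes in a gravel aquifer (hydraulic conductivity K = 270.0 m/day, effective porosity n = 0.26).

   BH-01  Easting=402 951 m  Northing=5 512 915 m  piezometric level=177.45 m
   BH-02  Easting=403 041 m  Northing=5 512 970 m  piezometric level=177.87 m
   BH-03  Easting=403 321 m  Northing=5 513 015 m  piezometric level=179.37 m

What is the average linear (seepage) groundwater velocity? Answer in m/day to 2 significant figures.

6.0 m/day

Differences from BH-01: to BH-02 (Δx, Δy, Δh) = (90, 55, +0.42); to BH-03 = (370, 100, +1.92).
Determinant of the coordinate differences = 90·100 − 370·55 = -11350.
∂h/∂x = [(+0.42)·100 − (+1.92)·55] / -11350 = +0.005604
∂h/∂y = [90·(+1.92) − 370·(+0.42)] / -11350 = -0.001533
|∇h| = √(0.005604² + -0.001533²) = 0.00581
Seepage velocity v = K·i/n = 270.0 × 0.00581 / 0.26 = 6.033 m/day.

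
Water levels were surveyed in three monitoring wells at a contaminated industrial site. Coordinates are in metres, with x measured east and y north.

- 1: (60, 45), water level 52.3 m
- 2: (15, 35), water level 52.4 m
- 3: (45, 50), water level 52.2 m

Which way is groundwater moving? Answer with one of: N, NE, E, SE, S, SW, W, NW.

With h = a·x + b·y + c and 1 as origin, the differences give:
  (-45)·a + (-10)·b = +0.1
  (-15)·a + 5·b = -0.1
Eliminate b (×5 and ×(-10), subtract): -375·a = -0.50 → a = ∂h/∂x = +0.001333
Back-substitute: b = ∂h/∂y = -0.01600.
Flow = −∇h = (-0.001333 east, +0.01600 north), which points north.

N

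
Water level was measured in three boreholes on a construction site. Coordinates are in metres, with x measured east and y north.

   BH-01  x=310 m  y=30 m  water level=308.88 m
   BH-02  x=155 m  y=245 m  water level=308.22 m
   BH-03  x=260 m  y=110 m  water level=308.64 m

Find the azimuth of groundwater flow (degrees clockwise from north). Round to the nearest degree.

344°

With h = a·x + b·y + c and BH-01 as origin, the differences give:
  (-155)·a + 215·b = -0.66
  (-50)·a + 80·b = -0.24
Eliminate b (×80 and ×215, subtract): -1650·a = -1.200 → a = ∂h/∂x = +0.0007273
Back-substitute: b = ∂h/∂y = -0.002545.
Flow direction (−∇h) has components (-0.0007273 E, +0.002545 N).
Azimuth = atan2(E, N) = atan2(-0.0007273, +0.002545) = 344.1° ≈ 344°.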